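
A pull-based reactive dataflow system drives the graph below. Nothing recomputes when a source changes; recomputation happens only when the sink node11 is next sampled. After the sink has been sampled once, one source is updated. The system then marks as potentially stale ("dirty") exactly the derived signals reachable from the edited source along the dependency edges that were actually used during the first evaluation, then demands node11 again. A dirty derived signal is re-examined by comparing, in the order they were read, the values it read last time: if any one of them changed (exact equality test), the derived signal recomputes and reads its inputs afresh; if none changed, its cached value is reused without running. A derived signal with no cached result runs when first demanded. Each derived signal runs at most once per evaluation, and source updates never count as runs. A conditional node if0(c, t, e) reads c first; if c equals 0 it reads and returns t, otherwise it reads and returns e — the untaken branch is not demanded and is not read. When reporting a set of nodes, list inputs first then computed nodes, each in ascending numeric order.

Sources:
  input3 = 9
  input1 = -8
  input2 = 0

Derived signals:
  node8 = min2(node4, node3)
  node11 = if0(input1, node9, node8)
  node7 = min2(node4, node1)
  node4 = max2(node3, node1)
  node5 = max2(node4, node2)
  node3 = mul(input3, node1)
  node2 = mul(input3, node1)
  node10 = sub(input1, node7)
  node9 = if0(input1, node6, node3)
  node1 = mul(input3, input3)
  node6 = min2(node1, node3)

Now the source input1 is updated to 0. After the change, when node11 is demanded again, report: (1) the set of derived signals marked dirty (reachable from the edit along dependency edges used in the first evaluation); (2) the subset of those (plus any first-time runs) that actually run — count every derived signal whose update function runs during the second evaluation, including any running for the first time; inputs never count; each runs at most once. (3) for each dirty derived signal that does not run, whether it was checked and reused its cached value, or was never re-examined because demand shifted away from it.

Marked dirty: node11.
Derived signals that run: node6, node9, node11 — 3 in total.
Every dirty derived signal ran.
Key observation: a condition flipped, so demand reaches new nodes — node6, node9 run for the first time.

First evaluation (everything demanded from the output):
  node1 = mul(9, 9) = 81
  node3 = mul(9, 81) = 729
  node4 = max2(729, 81) = 729
  node8 = min2(729, 729) = 729
  node11 = if0(input1=-8 -> else branch node8) = 729

Propagation after the edit:
  node6: demanded for the first time — runs, produces 81.
  node9: demanded for the first time — runs, produces 81.
  node11: runs — input1 -8->0; result 81.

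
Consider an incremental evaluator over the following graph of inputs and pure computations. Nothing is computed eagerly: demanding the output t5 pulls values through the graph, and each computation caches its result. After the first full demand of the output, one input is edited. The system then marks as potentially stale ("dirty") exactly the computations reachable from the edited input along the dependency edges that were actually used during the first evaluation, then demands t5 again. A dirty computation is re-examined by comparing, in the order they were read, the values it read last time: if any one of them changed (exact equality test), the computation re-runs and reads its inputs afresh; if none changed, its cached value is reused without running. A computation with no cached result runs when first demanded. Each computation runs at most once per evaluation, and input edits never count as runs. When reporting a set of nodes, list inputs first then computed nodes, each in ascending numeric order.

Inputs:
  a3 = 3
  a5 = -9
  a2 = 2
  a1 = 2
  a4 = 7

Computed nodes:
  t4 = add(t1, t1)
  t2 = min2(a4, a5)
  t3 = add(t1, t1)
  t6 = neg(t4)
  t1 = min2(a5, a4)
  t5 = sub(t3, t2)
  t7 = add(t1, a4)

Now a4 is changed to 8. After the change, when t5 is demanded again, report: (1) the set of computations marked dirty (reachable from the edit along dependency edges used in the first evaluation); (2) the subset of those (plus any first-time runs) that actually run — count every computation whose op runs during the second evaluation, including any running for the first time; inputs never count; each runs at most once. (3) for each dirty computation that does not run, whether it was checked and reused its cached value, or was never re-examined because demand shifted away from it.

Dirty set: t1, t2, t3, t5.
Run set: t1, t2 (2 run).
Re-examined without running (cache reused): t3, t5.
The important point: at t3 every value read last time is unchanged, so the dirty flag clears without a run.

Initial pass — values computed on the first demand:
  t1 = min2(-9, 7) = -9
  t2 = min2(7, -9) = -9
  t3 = add(-9, -9) = -18
  t5 = sub(-18, -9) = -9

Second demand — change propagation:
  t1: re-runs because a4 7->8; new result -9 (unchanged).
  t2: re-runs because a4 7->8; new result -9 (unchanged).
  t3: re-examined; everything it read last time is the same (t1 unchanged, t1 unchanged) — cache -18 kept, no run.
  t5: re-examined; everything it read last time is the same (t3 unchanged, t2 unchanged) — cache -9 kept, no run.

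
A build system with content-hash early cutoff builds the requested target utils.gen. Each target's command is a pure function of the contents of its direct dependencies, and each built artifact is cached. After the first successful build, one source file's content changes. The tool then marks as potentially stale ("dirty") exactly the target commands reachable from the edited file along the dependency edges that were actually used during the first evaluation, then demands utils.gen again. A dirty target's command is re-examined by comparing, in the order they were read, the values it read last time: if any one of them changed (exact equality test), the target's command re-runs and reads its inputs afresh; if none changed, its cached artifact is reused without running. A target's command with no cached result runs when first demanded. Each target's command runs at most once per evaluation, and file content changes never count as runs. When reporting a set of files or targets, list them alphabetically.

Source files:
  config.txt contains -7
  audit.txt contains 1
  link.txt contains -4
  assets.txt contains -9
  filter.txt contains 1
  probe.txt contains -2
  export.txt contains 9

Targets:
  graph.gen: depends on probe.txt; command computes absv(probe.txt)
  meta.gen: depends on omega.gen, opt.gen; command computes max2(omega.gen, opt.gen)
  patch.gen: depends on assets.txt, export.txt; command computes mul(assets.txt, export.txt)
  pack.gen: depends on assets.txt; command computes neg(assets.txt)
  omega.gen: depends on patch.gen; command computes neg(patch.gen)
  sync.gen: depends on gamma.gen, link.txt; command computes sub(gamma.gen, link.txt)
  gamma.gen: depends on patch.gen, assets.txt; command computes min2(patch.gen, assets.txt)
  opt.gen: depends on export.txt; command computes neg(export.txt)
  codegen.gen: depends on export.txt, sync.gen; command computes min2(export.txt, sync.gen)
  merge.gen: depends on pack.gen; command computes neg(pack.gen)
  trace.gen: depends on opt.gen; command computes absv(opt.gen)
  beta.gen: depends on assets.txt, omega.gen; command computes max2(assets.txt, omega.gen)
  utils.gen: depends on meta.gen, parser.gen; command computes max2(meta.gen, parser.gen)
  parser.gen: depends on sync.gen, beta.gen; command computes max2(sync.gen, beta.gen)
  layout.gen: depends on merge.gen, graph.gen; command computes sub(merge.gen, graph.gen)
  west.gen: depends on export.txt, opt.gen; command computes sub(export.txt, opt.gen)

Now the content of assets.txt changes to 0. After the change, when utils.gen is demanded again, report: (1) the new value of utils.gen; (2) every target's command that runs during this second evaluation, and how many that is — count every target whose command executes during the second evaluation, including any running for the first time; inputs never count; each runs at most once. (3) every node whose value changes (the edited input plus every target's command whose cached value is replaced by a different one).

First evaluation (everything demanded from the output):
  opt.gen = neg(9) = -9
  patch.gen = mul(-9, 9) = -81
  gamma.gen = min2(-81, -9) = -81
  omega.gen = neg(-81) = 81
  beta.gen = max2(-9, 81) = 81
  meta.gen = max2(81, -9) = 81
  sync.gen = sub(-81, -4) = -77
  parser.gen = max2(-77, 81) = 81
  utils.gen = max2(81, 81) = 81

Propagation after the edit:
  patch.gen: runs — assets.txt -9->0; result 0.
  gamma.gen: runs — patch.gen -81->0; assets.txt -9->0; result 0.
  omega.gen: runs — patch.gen -81->0; result 0.
  beta.gen: runs — assets.txt -9->0; omega.gen 81->0; result 0.
  meta.gen: runs — omega.gen 81->0; result 0.
  sync.gen: runs — gamma.gen -81->0; result 4.
  parser.gen: runs — sync.gen -77->4; beta.gen 81->0; result 4.
  utils.gen: runs — meta.gen 81->0; parser.gen 81->4; result 4.

New value of utils.gen: 4.
Target commands that run: beta.gen, gamma.gen, meta.gen, omega.gen, parser.gen, patch.gen, sync.gen, utils.gen — 8 in total.
Values that change: assets.txt, beta.gen, gamma.gen, meta.gen, omega.gen, parser.gen, patch.gen, sync.gen, utils.gen.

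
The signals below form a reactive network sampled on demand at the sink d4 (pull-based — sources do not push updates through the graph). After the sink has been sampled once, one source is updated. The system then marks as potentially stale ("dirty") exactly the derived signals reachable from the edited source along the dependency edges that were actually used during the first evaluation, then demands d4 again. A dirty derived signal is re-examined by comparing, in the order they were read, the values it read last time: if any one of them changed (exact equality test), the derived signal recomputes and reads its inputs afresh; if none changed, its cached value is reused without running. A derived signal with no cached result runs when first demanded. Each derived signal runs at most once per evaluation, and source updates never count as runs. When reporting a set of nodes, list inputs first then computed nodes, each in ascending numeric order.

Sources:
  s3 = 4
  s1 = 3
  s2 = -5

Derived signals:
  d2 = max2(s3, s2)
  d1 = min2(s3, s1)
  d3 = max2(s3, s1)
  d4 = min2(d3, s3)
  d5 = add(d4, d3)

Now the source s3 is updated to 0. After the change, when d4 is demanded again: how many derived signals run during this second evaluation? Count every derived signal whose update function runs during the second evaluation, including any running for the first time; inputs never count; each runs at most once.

Run set: d3, d4 (2 run).

Initial pass — values computed on the first demand:
  d3 = max2(4, 3) = 4
  d4 = min2(4, 4) = 4

Second demand — change propagation:
  d3: re-runs because s3 4->0; new result 3.
  d4: re-runs because d3 4->3; s3 4->0; new result 0.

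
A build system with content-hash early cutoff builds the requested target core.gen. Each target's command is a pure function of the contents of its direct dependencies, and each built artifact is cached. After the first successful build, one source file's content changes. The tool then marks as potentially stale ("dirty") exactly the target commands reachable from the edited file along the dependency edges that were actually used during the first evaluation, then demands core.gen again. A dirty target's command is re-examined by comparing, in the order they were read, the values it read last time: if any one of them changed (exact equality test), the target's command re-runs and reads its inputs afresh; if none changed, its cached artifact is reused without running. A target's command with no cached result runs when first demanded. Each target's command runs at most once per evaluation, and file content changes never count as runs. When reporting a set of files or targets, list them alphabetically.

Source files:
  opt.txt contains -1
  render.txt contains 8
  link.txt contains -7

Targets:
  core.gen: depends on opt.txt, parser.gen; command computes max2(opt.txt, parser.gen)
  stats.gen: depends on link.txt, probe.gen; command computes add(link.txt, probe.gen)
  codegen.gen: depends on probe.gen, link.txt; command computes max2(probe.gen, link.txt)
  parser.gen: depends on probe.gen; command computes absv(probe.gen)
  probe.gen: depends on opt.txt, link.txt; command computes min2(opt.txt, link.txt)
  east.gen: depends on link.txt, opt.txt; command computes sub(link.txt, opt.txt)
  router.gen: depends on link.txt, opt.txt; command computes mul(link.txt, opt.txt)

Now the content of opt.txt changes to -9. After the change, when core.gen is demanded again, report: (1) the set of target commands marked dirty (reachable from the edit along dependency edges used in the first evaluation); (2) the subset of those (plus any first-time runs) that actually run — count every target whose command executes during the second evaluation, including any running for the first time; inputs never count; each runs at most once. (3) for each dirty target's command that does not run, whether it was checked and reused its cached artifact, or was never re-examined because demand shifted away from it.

Marked dirty: core.gen, parser.gen, probe.gen.
Target commands that run: core.gen, parser.gen, probe.gen — 3 in total.
Every dirty target's command ran.

First evaluation (everything demanded from the output):
  probe.gen = min2(-1, -7) = -7
  parser.gen = absv(-7) = 7
  core.gen = max2(-1, 7) = 7

Propagation after the edit:
  probe.gen: runs — opt.txt -1->-9; result -9.
  parser.gen: runs — probe.gen -7->-9; result 9.
  core.gen: runs — opt.txt -1->-9; parser.gen 7->9; result 9.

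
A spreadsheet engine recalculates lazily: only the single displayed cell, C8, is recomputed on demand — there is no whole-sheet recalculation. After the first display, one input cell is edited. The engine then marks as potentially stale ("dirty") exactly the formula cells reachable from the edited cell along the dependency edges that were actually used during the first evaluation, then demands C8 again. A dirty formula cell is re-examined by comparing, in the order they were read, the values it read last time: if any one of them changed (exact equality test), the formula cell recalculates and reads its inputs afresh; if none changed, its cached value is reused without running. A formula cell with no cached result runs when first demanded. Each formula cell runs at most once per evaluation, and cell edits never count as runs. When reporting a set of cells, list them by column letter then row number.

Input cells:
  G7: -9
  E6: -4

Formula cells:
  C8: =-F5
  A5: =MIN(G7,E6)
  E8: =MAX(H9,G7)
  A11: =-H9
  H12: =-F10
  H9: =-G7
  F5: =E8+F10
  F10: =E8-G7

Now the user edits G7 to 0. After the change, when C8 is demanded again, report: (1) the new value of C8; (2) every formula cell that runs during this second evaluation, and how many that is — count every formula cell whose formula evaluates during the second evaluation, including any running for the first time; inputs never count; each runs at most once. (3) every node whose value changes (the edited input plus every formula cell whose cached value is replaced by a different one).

First evaluation (everything demanded from the output):
  H9 = -(-9) = 9
  E8 = MAX(9, -9) = 9
  F10 = 9 - -9 = 18
  F5 = 9 + 18 = 27
  C8 = -(27) = -27

Propagation after the edit:
  H9: runs — G7 -9->0; result 0.
  E8: runs — H9 9->0; G7 -9->0; result 0.
  F10: runs — E8 9->0; G7 -9->0; result 0.
  F5: runs — E8 9->0; F10 18->0; result 0.
  C8: runs — F5 27->0; result 0.

New value of C8: 0.
Formula cells that run: C8, E8, F5, F10, H9 — 5 in total.
Values that change: C8, E8, F5, F10, G7, H9.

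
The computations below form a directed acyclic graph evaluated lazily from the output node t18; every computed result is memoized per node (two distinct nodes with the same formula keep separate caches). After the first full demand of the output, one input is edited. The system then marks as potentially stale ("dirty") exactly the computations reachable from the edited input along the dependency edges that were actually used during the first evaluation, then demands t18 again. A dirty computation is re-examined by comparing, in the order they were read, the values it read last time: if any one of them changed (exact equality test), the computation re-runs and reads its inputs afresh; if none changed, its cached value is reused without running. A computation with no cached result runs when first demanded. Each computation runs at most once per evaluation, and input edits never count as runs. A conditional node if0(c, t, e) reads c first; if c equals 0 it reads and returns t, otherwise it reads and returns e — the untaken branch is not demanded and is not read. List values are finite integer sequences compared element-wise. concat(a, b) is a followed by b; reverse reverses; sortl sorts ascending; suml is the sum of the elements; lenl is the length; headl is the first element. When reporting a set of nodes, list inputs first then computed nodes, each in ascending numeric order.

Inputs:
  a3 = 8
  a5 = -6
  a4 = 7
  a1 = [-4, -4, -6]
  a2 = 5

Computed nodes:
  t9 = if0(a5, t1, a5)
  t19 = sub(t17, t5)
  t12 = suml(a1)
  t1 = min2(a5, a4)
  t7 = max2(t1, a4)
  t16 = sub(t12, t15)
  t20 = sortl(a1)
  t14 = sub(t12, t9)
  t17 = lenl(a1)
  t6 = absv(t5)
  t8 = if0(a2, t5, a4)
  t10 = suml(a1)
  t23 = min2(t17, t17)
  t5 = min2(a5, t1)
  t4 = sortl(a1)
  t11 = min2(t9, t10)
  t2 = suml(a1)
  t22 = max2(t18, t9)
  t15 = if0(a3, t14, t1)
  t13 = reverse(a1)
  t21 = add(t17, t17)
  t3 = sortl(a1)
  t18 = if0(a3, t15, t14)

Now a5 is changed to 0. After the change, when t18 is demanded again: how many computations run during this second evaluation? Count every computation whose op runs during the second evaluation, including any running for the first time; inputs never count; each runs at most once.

4 computations run: t1, t9, t14, t18.
Note the branch switch — t1 had no cache and runs now for the first time.

First demand of the output computes:
  t9 = if0(a5=-6 -> else branch a5) = -6
  t12 = suml([-4, -4, -6]) = -14
  t14 = sub(-14, -6) = -8
  t18 = if0(a3=8 -> else branch t14) = -8

After the edit, cleaning proceeds:
  t1: had never run; runs now, result 0.
  t9: a read changed (a5 -6->0; a5 -6->0) — executes, giving 0.
  t14: a read changed (t9 -6->0) — executes, giving -14.
  t18: a read changed (t14 -8->-14) — executes, giving -14.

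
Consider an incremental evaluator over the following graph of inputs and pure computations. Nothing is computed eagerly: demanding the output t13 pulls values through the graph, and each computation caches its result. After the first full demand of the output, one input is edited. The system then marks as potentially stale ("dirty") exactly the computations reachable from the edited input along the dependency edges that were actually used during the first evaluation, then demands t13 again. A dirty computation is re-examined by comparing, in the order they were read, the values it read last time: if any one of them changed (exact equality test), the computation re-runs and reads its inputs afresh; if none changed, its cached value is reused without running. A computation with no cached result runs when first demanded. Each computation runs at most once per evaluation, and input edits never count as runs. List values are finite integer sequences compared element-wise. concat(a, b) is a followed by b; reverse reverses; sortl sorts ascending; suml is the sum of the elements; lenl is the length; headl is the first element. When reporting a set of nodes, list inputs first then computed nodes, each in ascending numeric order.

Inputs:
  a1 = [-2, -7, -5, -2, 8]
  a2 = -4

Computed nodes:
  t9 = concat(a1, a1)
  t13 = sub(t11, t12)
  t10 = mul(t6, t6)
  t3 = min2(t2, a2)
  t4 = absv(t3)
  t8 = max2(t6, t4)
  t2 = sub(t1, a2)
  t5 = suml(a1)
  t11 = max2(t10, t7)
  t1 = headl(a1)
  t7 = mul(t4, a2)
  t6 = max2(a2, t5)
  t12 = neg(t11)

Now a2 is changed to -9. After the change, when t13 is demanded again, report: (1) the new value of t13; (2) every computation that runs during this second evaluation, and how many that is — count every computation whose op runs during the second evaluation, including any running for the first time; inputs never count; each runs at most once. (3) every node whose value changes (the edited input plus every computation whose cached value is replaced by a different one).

t13 now evaluates to 128.
Run set: t2, t3, t4, t6, t7, t10, t11, t12, t13 (9 run).
Changed values: a2, t2, t3, t4, t6, t7, t10, t11, t12, t13.

Initial pass — values computed on the first demand:
  t1 = headl([-2, -7, -5, -2, 8]) = -2
  t2 = sub(-2, -4) = 2
  t3 = min2(2, -4) = -4
  t4 = absv(-4) = 4
  t5 = suml([-2, -7, -5, -2, 8]) = -8
  t6 = max2(-4, -8) = -4
  t7 = mul(4, -4) = -16
  t10 = mul(-4, -4) = 16
  t11 = max2(16, -16) = 16
  t12 = neg(16) = -16
  t13 = sub(16, -16) = 32

Second demand — change propagation:
  t2: re-runs because a2 -4->-9; new result 7.
  t3: re-runs because t2 2->7; a2 -4->-9; new result -9.
  t4: re-runs because t3 -4->-9; new result 9.
  t6: re-runs because a2 -4->-9; new result -8.
  t7: re-runs because t4 4->9; a2 -4->-9; new result -81.
  t10: re-runs because t6 -4->-8; t6 -4->-8; new result 64.
  t11: re-runs because t10 16->64; t7 -16->-81; new result 64.
  t12: re-runs because t11 16->64; new result -64.
  t13: re-runs because t11 16->64; t12 -16->-64; new result 128.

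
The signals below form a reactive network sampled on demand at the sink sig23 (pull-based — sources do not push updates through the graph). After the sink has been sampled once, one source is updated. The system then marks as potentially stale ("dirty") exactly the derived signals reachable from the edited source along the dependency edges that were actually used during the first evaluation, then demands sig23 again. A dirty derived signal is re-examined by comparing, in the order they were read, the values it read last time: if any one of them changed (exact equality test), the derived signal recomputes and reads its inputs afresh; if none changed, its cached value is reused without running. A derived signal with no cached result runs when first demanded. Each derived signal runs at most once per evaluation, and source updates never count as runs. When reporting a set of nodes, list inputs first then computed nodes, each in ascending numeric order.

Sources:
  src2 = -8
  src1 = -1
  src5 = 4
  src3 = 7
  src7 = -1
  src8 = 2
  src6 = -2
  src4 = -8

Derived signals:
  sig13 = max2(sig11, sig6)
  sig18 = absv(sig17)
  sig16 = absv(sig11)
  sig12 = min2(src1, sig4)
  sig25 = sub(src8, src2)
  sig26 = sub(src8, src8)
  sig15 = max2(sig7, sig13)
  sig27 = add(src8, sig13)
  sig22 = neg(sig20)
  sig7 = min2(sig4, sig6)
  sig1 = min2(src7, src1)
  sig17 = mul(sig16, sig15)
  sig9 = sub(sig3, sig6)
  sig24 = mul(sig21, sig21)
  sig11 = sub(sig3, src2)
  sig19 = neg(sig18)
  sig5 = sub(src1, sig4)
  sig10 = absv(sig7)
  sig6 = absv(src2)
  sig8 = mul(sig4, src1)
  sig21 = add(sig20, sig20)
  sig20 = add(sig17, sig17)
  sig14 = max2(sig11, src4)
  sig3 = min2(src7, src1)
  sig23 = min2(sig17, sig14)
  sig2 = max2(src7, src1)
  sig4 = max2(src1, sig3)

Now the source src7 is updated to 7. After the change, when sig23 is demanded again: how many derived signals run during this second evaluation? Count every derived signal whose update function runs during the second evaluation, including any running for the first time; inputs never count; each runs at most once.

Initial pass — values computed on the first demand:
  sig3 = min2(-1, -1) = -1
  sig4 = max2(-1, -1) = -1
  sig6 = absv(-8) = 8
  sig7 = min2(-1, 8) = -1
  sig11 = sub(-1, -8) = 7
  sig13 = max2(7, 8) = 8
  sig14 = max2(7, -8) = 7
  sig15 = max2(-1, 8) = 8
  sig16 = absv(7) = 7
  sig17 = mul(7, 8) = 56
  sig23 = min2(56, 7) = 7

Second demand — change propagation:
  sig3: re-runs because src7 -1->7; new result -1 (unchanged).
  sig4: re-examined; everything it read last time is the same (src1 unchanged, sig3 unchanged) — cache -1 kept, no run.
  sig7: re-examined; everything it read last time is the same (sig4 unchanged, sig6 unchanged) — cache -1 kept, no run.
  sig11: re-examined; everything it read last time is the same (sig3 unchanged, src2 unchanged) — cache 7 kept, no run.
  sig13: re-examined; everything it read last time is the same (sig11 unchanged, sig6 unchanged) — cache 8 kept, no run.
  sig14: re-examined; everything it read last time is the same (sig11 unchanged, src4 unchanged) — cache 7 kept, no run.
  sig15: re-examined; everything it read last time is the same (sig7 unchanged, sig13 unchanged) — cache 8 kept, no run.
  sig16: re-examined; everything it read last time is the same (sig11 unchanged) — cache 7 kept, no run.
  sig17: re-examined; everything it read last time is the same (sig16 unchanged, sig15 unchanged) — cache 56 kept, no run.
  sig23: re-examined; everything it read last time is the same (sig17 unchanged, sig14 unchanged) — cache 7 kept, no run.

The important point: sig3 recomputes to an identical value, and the output ends up unchanged.

Run set: sig3 (1 run).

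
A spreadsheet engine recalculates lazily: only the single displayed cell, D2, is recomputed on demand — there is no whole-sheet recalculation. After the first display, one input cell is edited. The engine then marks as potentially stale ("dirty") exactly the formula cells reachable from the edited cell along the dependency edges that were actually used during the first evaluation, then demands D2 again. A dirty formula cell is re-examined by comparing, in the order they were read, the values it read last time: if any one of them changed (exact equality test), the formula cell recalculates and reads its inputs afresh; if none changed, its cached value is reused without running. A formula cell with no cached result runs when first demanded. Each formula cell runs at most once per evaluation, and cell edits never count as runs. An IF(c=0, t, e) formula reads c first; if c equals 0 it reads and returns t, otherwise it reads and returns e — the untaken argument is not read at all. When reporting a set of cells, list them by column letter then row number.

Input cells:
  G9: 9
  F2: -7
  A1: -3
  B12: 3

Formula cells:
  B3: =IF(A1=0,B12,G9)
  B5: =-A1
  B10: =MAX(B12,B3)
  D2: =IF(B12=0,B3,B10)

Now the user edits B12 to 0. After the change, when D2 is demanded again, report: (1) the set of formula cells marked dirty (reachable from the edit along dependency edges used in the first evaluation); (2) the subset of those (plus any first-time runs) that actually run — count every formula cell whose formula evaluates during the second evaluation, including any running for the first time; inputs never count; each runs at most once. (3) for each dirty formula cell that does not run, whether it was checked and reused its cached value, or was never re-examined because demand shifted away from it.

Marked dirty: B10, D2.
Formula cells that run: D2 — 1 in total.
Never re-examined (demand shifted away): B10.
Key observation: a condition flipped, so demand moved to the other branch — B10 is never re-examined.

First evaluation (everything demanded from the output):
  B3 = IF(A1=0: A1=-3 -> else branch G9) = 9
  B10 = MAX(3, 9) = 9
  D2 = IF(B12=0: B12=3 -> else branch B10) = 9

Propagation after the edit:
  B10: marked dirty but never re-examined — demand shifted away from it.
  D2: runs — B12 3->0; result 9 (same value as before).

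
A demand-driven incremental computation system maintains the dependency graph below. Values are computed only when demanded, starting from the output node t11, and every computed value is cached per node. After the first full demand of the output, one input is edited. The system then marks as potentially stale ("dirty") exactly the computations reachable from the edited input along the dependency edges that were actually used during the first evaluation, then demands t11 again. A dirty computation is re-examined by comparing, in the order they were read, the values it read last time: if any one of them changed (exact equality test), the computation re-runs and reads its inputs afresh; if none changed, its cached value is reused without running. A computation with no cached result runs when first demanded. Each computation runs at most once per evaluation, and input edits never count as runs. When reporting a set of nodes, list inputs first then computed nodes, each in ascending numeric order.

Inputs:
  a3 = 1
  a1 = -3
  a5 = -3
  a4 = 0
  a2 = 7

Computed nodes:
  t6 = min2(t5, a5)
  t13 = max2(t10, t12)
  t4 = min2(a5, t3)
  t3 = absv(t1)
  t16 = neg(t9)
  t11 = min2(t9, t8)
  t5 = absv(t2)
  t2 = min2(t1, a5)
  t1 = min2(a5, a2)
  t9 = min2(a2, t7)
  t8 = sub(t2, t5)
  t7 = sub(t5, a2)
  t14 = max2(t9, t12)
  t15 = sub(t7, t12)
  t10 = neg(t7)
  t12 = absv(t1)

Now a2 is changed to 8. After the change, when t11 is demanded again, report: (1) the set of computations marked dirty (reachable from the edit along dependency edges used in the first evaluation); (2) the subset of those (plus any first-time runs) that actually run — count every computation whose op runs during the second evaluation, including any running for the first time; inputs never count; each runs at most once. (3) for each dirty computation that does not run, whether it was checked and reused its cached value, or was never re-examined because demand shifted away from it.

First evaluation (everything demanded from the output):
  t1 = min2(-3, 7) = -3
  t2 = min2(-3, -3) = -3
  t5 = absv(-3) = 3
  t7 = sub(3, 7) = -4
  t8 = sub(-3, 3) = -6
  t9 = min2(7, -4) = -4
  t11 = min2(-4, -6) = -6

Propagation after the edit:
  t1: runs — a2 7->8; result -3 (same value as before).
  t2: checked — values it read are unchanged (t1 unchanged, a5 unchanged); reused cached -3 without running.
  t5: checked — values it read are unchanged (t2 unchanged); reused cached 3 without running.
  t7: runs — a2 7->8; result -5.
  t8: checked — values it read are unchanged (t2 unchanged, t5 unchanged); reused cached -6 without running.
  t9: runs — a2 7->8; t7 -4->-5; result -5.
  t11: runs — t9 -4->-5; result -6 (same value as before).

Key observation: the cutoff stops propagation at t2 — its inputs' values are unchanged, so it reuses its cache.

Marked dirty: t1, t2, t5, t7, t8, t9, t11.
Computations that run: t1, t7, t9, t11 — 4 in total.
Checked but reused from cache: t2, t5, t8.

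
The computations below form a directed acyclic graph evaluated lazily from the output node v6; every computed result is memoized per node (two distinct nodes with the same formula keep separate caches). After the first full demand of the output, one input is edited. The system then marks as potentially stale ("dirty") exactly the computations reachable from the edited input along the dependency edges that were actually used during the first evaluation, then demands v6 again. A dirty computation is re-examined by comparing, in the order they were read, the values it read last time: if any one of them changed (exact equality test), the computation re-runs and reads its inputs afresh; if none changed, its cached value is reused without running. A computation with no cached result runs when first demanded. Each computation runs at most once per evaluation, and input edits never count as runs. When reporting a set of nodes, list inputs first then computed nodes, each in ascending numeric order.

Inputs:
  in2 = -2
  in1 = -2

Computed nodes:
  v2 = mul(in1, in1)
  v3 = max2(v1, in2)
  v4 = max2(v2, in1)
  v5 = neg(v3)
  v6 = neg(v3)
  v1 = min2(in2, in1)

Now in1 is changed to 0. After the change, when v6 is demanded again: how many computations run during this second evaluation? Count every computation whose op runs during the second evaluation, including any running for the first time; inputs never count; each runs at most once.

First demand of the output computes:
  v1 = min2(-2, -2) = -2
  v3 = max2(-2, -2) = -2
  v6 = neg(-2) = 2

After the edit, cleaning proceeds:
  v1: a read changed (in1 -2->0) — executes, giving -2 — identical to its old value.
  v3: dirty, but its reads are unchanged (v1 unchanged, in2 unchanged); cached -2 stands.
  v6: dirty, but its reads are unchanged (v3 unchanged); cached 2 stands.

Note the absorption at v1: it re-runs yet its value is the same, leaving the output's value untouched.

1 computations run: v1.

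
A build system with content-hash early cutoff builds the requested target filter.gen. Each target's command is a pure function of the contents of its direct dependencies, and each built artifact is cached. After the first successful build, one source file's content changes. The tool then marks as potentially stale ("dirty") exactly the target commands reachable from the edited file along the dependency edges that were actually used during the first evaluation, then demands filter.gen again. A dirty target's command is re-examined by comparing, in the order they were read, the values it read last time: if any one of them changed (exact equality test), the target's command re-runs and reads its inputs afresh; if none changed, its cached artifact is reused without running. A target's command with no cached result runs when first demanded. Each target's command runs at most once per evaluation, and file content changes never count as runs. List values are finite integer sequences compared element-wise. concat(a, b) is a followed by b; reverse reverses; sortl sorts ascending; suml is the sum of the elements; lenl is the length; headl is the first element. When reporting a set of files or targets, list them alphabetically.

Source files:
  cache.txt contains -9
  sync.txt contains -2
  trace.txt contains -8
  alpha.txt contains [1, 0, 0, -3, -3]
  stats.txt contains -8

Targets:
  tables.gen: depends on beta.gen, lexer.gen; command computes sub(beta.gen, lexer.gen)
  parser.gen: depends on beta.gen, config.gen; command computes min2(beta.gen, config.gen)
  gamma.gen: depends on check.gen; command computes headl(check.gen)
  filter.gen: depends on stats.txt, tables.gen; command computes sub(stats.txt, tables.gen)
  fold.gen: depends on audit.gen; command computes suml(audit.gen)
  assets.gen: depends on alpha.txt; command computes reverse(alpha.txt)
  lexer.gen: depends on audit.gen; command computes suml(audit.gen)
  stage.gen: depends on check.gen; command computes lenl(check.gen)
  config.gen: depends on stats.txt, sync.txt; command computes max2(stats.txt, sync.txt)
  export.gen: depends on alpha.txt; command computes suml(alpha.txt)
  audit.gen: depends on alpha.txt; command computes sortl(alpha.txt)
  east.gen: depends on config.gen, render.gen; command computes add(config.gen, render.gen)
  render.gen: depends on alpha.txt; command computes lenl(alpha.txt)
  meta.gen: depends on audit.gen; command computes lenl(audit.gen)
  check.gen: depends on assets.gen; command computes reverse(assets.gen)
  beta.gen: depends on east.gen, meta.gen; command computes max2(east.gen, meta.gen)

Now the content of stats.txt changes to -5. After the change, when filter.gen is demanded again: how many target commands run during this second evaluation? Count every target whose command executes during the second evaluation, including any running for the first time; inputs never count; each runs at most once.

Target commands that run: config.gen, filter.gen — 2 in total.
Key observation: the cutoff stops propagation at east.gen — its inputs' values are unchanged, so it reuses its cache.

First evaluation (everything demanded from the output):
  audit.gen = sortl([1, 0, 0, -3, -3]) = [-3, -3, 0, 0, 1]
  config.gen = max2(-8, -2) = -2
  lexer.gen = suml([-3, -3, 0, 0, 1]) = -5
  meta.gen = lenl([-3, -3, 0, 0, 1]) = 5
  render.gen = lenl([1, 0, 0, -3, -3]) = 5
  east.gen = add(-2, 5) = 3
  beta.gen = max2(3, 5) = 5
  tables.gen = sub(5, -5) = 10
  filter.gen = sub(-8, 10) = -18

Propagation after the edit:
  config.gen: runs — stats.txt -8->-5; result -2 (same value as before).
  east.gen: checked — values it read are unchanged (config.gen unchanged, render.gen unchanged); reused cached 3 without running.
  beta.gen: checked — values it read are unchanged (east.gen unchanged, meta.gen unchanged); reused cached 5 without running.
  tables.gen: checked — values it read are unchanged (beta.gen unchanged, lexer.gen unchanged); reused cached 10 without running.
  filter.gen: runs — stats.txt -8->-5; result -15.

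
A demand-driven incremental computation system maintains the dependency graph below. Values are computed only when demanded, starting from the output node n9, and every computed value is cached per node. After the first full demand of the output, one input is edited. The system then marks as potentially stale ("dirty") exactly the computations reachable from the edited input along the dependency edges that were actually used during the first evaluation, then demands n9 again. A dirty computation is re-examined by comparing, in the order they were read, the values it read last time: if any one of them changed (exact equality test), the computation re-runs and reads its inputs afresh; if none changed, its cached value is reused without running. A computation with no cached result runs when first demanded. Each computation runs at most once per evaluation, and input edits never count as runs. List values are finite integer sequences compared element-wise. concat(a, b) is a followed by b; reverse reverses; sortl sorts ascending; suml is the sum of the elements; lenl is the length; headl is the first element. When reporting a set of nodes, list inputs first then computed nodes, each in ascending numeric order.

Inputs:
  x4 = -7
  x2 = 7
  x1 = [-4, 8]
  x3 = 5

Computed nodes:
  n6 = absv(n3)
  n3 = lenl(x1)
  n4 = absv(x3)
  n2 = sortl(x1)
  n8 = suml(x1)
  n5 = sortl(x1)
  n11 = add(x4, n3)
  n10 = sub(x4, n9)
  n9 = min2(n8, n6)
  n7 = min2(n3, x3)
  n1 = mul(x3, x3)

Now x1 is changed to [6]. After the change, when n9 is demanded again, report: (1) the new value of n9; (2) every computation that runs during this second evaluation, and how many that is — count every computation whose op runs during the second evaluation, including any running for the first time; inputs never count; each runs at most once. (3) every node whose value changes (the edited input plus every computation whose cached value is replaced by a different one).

First evaluation (everything demanded from the output):
  n3 = lenl([-4, 8]) = 2
  n6 = absv(2) = 2
  n8 = suml([-4, 8]) = 4
  n9 = min2(4, 2) = 2

Propagation after the edit:
  n3: runs — x1 [-4, 8]->[6]; result 1.
  n6: runs — n3 2->1; result 1.
  n8: runs — x1 [-4, 8]->[6]; result 6.
  n9: runs — n8 4->6; n6 2->1; result 1.

New value of n9: 1.
Computations that run: n3, n6, n8, n9 — 4 in total.
Values that change: x1, n3, n6, n8, n9.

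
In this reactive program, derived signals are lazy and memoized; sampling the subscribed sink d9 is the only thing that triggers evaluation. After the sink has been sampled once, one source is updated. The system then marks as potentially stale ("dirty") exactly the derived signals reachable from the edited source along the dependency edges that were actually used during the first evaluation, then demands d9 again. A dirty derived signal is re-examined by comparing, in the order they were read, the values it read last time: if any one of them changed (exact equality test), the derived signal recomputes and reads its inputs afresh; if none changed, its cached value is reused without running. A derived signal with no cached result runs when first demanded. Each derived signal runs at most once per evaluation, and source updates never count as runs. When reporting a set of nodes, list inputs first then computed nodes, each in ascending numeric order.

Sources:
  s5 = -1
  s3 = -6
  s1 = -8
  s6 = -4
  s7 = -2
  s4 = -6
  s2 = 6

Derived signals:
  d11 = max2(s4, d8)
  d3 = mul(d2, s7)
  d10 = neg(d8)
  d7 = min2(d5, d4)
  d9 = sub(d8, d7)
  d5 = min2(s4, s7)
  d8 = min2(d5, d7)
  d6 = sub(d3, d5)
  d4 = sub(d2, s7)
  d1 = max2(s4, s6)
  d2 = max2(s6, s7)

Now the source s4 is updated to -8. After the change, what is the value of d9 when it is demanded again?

First demand of the output computes:
  d2 = max2(-4, -2) = -2
  d4 = sub(-2, -2) = 0
  d5 = min2(-6, -2) = -6
  d7 = min2(-6, 0) = -6
  d8 = min2(-6, -6) = -6
  d9 = sub(-6, -6) = 0

After the edit, cleaning proceeds:
  d5: a read changed (s4 -6->-8) — executes, giving -8.
  d7: a read changed (d5 -6->-8) — executes, giving -8.
  d8: a read changed (d5 -6->-8; d7 -6->-8) — executes, giving -8.
  d9: a read changed (d8 -6->-8; d7 -6->-8) — executes, giving 0 — identical to its old value.

Demanding d9 again yields 0.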